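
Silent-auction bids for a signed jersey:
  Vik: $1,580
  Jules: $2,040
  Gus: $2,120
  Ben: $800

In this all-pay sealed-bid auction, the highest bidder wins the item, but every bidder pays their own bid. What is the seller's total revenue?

Total revenue: $6,540

Rule: the highest bidder wins the item, but every bidder pays their own bid.
Bids ranked: 2,120 (Gus) > 2,040 (Jules) > 1,580 (Vik) > 800 (Ben)
Every bidder forfeits their bid regardless of winning.
Revenue = 1,580 + 2,040 + 2,120 + 800 = $6,540.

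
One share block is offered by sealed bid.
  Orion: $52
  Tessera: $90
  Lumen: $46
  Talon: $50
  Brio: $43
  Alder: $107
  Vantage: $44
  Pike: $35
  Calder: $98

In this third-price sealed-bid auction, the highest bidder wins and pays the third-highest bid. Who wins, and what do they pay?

Alder pays $90

Sorting bids: 107 (Alder) > 98 (Calder) > 90 (Tessera) > 52 (Orion) > 50 (Talon) > 46 (Lumen) > …
Alder wins; payment is bid #3 in the ranking = $90.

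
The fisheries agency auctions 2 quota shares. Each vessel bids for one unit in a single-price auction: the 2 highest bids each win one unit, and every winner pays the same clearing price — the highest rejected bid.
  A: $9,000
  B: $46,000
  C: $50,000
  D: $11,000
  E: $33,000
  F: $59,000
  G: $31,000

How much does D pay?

D pays $0

Ordering the bids: 59,000 (F), 50,000 (C), 46,000 (B), 33,000 (E), …
Winners (2 units): F, C.
Clearing price = highest rejected bid = $46,000.
D does not win → pays $0.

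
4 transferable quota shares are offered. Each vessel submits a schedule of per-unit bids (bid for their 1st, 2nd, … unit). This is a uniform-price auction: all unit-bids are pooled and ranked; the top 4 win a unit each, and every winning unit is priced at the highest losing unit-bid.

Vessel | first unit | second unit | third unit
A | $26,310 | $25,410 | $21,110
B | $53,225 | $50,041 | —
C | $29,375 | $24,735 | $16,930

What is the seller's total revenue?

Merging the schedules and taking the best 4: 53,225 (B-1), 50,041 (B-2), 29,375 (C-1), 26,310 (A-1)
The (k+1)-th unit-bid is $25,410.
Allocation: A 1, B 2, C 1. Every unit priced at $25,410.
Revenue = 4 × 25,410 = $101,640.

Total revenue: $101,640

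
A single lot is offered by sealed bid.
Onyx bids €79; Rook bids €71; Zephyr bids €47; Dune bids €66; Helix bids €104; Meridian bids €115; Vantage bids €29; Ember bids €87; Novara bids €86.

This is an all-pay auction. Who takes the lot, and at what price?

All-pay auction: the highest bidder wins the item, but every bidder pays their own bid.
Sorting bids: 115 (Meridian) > 104 (Helix) > 87 (Ember) > 86 (Novara) > 79 (Onyx) > 71 (Rook) > …
Meridian is highest and takes the item; every bidder forfeits their bid.

Meridian pays €115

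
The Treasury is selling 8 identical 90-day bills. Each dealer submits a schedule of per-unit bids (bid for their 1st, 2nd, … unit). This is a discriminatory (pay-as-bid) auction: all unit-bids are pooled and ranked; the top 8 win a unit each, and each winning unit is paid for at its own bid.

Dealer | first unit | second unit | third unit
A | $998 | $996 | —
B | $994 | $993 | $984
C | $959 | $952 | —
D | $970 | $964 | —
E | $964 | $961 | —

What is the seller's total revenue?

All unit-bids, highest first — top 8: 998 (A-1), 996 (A-2), 994 (B-1), 993 (B-2), 984 (B-3), 970 (D-1), 964 (D-2), 964 (E-1)
Next rejected bid: $961 (not a price — pay-as-bid).
Each winning unit pays its own bid.
Revenue = 998 + 996 + 994 + 993 + 984 + 970 + 964 + 964 = $7,863.

Total revenue: $7,863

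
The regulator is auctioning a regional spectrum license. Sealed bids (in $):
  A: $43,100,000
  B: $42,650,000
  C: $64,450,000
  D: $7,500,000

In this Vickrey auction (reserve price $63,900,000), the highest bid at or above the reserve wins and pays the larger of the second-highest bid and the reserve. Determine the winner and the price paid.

Vickrey auction (reserve price $63,900,000): the highest bid at or above the reserve wins and pays the larger of the second-highest bid and the reserve.
Sorting bids: 64,450,000 (C) > 43,100,000 (A) > 42,650,000 (B) > 7,500,000 (D)
Highest eligible bid: C at $64,450,000.
max(second-highest $43,100,000, reserve $63,900,000) = $63,900,000.

C pays $63,900,000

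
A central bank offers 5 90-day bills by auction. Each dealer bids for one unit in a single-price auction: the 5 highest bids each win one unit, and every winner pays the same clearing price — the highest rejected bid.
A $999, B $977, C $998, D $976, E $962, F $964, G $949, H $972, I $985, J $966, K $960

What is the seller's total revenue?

Bids ranked high→low: 999 (A), 998 (C), 985 (I), 977 (B), 976 (D), 972 (H), 966 (J), …
Top 5: A, C, I, B, D.
Clearing price = highest rejected bid = $972.
Total revenue = 5 × $972 = $4,860.

Total revenue: $4,860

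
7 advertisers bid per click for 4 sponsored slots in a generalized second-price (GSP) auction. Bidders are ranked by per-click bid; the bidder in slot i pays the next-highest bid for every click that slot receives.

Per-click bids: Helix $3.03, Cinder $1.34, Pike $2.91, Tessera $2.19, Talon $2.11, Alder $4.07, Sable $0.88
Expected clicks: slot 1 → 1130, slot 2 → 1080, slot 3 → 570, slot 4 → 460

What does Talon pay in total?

Talon pays $0.00

Sorting advertisers: $4.07 (Alder) > $3.03 (Helix) > $2.91 (Pike) > $2.19 (Tessera) > $2.11 (Talon) > …
Talon ranks below slot 4 → no slot, pays nothing.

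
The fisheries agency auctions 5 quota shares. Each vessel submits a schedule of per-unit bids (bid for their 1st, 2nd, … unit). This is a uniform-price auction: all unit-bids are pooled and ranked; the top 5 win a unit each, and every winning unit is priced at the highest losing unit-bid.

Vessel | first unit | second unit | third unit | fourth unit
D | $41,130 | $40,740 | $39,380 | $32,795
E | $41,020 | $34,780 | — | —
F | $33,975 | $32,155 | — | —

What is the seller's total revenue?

Total revenue: $169,875

All unit-bids, highest first — top 5: 41,130 (D-1), 41,020 (E-1), 40,740 (D-2), 39,380 (D-3), 34,780 (E-2)
First bid not allocated: $33,975.
Allocation: D 3, E 2. Every unit priced at $33,975.
Revenue = 5 × 33,975 = $169,875.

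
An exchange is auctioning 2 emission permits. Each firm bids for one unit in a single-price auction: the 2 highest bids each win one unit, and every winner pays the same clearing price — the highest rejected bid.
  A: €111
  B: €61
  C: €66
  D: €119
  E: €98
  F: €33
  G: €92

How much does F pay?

Ordering the bids: 119 (D), 111 (A), 98 (E), 92 (G), …
Top 2: D, A.
Highest unsuccessful bid: €98 → clearing price.
F does not win → pays €0.

F pays €0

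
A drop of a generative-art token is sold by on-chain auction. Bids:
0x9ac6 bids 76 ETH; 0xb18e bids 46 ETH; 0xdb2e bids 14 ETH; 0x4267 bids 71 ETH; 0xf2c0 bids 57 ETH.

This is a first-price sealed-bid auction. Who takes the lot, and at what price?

0x9ac6 pays 76 ETH

Bids in order: 76 (0x9ac6) > 71 (0x4267) > 57 (0xf2c0) > 46 (0xb18e) > 14 (0xdb2e)
0x9ac6 has the highest bid and pays exactly that: 76 ETH.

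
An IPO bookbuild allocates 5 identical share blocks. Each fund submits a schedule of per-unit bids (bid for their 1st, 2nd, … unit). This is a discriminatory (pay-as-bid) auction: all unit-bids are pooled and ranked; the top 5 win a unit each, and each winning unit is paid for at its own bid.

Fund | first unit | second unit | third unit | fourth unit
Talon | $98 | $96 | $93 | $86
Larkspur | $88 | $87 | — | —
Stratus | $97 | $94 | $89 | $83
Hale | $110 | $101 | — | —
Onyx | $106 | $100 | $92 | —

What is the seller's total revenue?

Pooled unit-bids ranked (top 5): 110 (Hale-1), 106 (Onyx-1), 101 (Hale-2), 100 (Onyx-2), 98 (Talon-1)
Next rejected bid: $97 (not a price — pay-as-bid).
Each winning unit pays its own bid.
Revenue = 110 + 106 + 101 + 100 + 98 = $515.

Total revenue: $515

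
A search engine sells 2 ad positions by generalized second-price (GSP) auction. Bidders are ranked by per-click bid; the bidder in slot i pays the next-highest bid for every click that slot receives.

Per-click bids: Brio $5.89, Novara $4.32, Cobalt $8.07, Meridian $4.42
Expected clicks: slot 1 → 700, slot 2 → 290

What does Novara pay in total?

Novara pays $0.00

Per-click bids in order: $8.07 (Cobalt) > $5.89 (Brio) > $4.42 (Meridian) > …
Novara ranks below slot 2 → no slot, pays nothing.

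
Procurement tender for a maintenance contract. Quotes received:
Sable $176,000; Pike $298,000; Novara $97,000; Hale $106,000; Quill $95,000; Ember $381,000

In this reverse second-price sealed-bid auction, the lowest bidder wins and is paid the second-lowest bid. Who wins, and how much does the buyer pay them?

Bids ranked: 95,000 (Quill) < 97,000 (Novara) < 106,000 (Hale) < 176,000 (Sable) < 298,000 (Pike) < 381,000 (Ember)
Quill is lowest; is paid the second-lowest bid, $97,000.

Quill is paid $97,000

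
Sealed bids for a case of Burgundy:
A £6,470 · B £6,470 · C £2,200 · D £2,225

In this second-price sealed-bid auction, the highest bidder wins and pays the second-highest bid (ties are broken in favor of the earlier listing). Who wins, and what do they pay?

A pays £6,470

Second-price sealed-bid auction: the highest bidder wins and pays the second-highest bid.
Bids in order: 6,470 (A) > 6,470 (B) > 2,225 (D) > 2,200 (C)
Tie at £6,470 → A wins by tie-break.
Second-price: A pays B's bid of £6,470.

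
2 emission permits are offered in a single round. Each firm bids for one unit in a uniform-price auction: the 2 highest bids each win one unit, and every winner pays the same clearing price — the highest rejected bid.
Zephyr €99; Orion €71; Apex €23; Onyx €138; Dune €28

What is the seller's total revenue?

Total revenue: €142

Sorting: 138 (Onyx), 99 (Zephyr), 71 (Orion), 28 (Dune), …
Top 2: Onyx, Zephyr.
First losing bid is Orion's €71, which sets the uniform price.
Total revenue = 2 × €71 = €142.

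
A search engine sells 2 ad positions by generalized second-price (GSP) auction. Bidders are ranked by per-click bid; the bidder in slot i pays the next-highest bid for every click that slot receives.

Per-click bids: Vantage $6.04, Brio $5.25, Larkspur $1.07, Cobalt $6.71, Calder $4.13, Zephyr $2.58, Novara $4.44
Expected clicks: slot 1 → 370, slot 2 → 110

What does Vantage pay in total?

Per-click bids in order: $6.71 (Cobalt) > $6.04 (Vantage) > $5.25 (Brio) > …
Vantage holds slot 2 → pays next bid $5.25 × 110 clicks = $577.50.

Vantage pays $577.50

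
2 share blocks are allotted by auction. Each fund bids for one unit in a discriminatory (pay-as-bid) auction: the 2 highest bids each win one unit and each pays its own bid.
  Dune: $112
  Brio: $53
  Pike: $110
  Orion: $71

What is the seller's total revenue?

Total revenue: $222

Sorting: 112 (Dune), 110 (Pike), 71 (Orion), 53 (Brio)
The 2 highest are Dune, Pike.
Total revenue = 112 + 110 = $222.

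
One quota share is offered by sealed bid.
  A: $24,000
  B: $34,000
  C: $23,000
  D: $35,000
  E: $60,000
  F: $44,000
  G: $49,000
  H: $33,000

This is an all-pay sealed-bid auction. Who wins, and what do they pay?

E pays $60,000

Rule: the highest bidder wins the item, but every bidder pays their own bid.
Sorting bids: 60,000 (E) > 49,000 (G) > 44,000 (F) > 35,000 (D) > 34,000 (B) > 33,000 (H) > …
E wins with the top bid; all bids are sunk regardless.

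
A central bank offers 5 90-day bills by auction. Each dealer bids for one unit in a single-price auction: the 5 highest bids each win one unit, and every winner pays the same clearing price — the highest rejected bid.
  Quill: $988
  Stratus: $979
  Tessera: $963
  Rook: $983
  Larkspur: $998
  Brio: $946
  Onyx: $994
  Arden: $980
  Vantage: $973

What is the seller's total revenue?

Total revenue: $4,895

Bids ranked high→low: 998 (Larkspur), 994 (Onyx), 988 (Quill), 983 (Rook), 980 (Arden), 979 (Stratus), 973 (Vantage), …
Winners (5 units): Larkspur, Onyx, Quill, Rook, Arden.
Clearing price = highest rejected bid = $979.
Total revenue = 5 × $979 = $4,895.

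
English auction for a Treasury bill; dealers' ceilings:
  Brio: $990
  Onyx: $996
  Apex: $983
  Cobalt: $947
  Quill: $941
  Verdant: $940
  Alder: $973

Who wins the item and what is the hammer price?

Rule: the price rises until one bidder remains; the winner pays the price at which the last rival dropped out.
Limits in order: 996 (Onyx) > 990 (Brio) > 983 (Apex) > 973 (Alder) > 947 (Cobalt) > 941 (Quill) > …
Brio is the last rival to drop out, at $990; Onyx remains and wins at that price.

Onyx wins at $990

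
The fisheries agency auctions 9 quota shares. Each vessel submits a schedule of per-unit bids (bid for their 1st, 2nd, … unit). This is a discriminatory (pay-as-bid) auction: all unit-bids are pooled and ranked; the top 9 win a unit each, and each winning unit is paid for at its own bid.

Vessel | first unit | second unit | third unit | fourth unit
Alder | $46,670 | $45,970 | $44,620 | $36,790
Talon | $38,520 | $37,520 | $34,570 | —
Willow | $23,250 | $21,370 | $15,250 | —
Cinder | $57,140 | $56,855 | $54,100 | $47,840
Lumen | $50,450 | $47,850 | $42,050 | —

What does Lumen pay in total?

Merging the schedules and taking the best 9: 57,140 (Cinder-1), 56,855 (Cinder-2), 54,100 (Cinder-3), 50,450 (Lumen-1), 47,850 (Lumen-2), 47,840 (Cinder-4), 46,670 (Alder-1), 45,970 (Alder-2), 44,620 (Alder-3)
Next rejected bid: $42,050 (not a price — pay-as-bid).
Lumen's winning unit-bids: 50,450 + 47,850 = $98,300.

Lumen pays $98,300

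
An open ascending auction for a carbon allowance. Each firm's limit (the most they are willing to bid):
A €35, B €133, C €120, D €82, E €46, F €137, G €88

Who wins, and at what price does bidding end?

Ascending (English) auction: the price rises until one bidder remains; the winner pays the price at which the last rival dropped out.
Limits in order: 137 (F) > 133 (B) > 120 (C) > 88 (G) > 82 (D) > 46 (E) > …
B is the last rival to drop out, at €133; F remains and wins at that price.

F wins at €133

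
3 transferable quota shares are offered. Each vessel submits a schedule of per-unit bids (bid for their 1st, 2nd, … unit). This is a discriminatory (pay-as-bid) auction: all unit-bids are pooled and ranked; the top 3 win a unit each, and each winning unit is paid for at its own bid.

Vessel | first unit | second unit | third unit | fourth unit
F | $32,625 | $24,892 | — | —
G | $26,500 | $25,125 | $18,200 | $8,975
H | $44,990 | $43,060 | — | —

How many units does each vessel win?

Pooled unit-bids ranked (top 3): 44,990 (H-1), 43,060 (H-2), 32,625 (F-1)
Next rejected bid: $26,500 (not a price — pay-as-bid).
Allocation: F 1, H 2.

F 1, H 2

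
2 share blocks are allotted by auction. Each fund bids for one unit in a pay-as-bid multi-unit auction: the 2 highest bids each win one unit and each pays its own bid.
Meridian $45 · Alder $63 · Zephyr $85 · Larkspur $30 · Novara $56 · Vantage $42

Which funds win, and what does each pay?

Zephyr $85, Alder $63

Bids ranked high→low: 85 (Zephyr), 63 (Alder), 56 (Novara), 45 (Meridian), …
Winners (2 units): Zephyr, Alder.
Each winner pays its own bid: Zephyr $85, Alder $63.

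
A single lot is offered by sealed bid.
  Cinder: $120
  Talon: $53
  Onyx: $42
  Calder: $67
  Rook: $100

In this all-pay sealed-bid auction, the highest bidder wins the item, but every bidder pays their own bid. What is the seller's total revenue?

Total revenue: $382

Sorting bids: 120 (Cinder) > 100 (Rook) > 67 (Calder) > 53 (Talon) > 42 (Onyx)
Cinder wins with the top bid; all bids are sunk regardless.
Every bidder forfeits their bid regardless of winning.
Revenue = 120 + 53 + 42 + 67 + 100 = $382.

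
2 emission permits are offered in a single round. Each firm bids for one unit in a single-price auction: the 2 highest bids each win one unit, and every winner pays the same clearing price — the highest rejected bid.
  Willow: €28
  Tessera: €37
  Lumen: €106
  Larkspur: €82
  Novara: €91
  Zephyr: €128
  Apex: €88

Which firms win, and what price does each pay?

Zephyr, Lumen; each pays €91

Bids ranked high→low: 128 (Zephyr), 106 (Lumen), 91 (Novara), 88 (Apex), …
Top 2: Zephyr, Lumen.
Clearing price = highest rejected bid = €91.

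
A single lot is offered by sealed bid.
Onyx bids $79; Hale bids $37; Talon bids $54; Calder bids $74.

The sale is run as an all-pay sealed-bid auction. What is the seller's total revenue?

Total revenue: $244

Rule: the highest bidder wins the item, but every bidder pays their own bid.
Bids in order: 79 (Onyx) > 74 (Calder) > 54 (Talon) > 37 (Hale)
Every bidder forfeits their bid regardless of winning.
Revenue = 79 + 37 + 54 + 74 = $244.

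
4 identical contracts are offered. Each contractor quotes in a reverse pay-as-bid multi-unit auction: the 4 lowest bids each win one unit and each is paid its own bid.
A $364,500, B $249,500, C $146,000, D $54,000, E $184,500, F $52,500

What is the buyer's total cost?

Ordering the bids: 52,500 (F), 54,000 (D), 146,000 (C), 184,500 (E), 249,500 (B), 364,500 (A)
The 4 lowest are F, D, C, E.
Total cost = 52,500 + 54,000 + 146,000 + 184,500 = $437,000.

Total cost: $437,000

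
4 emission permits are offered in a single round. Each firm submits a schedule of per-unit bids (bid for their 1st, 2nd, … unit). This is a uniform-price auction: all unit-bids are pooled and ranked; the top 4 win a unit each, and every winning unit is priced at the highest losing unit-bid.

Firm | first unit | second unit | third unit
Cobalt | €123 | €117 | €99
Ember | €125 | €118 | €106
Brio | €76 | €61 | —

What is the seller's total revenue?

Pooled unit-bids ranked (top 4): 125 (Ember-1), 123 (Cobalt-1), 118 (Ember-2), 117 (Cobalt-2)
The (k+1)-th unit-bid is €106.
Allocation: Cobalt 2, Ember 2. Every unit priced at €106.
Revenue = 4 × 106 = €424.

Total revenue: €424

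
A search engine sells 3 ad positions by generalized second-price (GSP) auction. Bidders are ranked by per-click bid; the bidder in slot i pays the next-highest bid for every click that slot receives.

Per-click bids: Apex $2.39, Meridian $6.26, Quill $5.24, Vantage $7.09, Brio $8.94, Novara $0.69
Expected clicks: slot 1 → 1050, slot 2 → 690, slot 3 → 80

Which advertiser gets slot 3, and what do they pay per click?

Meridian; $5.24 per click

Ranked by bid: $8.94 (Brio) > $7.09 (Vantage) > $6.26 (Meridian) > $5.24 (Quill) > …
Slot 3 goes to the third-ranked bidder, Meridian, who pays the next bid down: $5.24/click.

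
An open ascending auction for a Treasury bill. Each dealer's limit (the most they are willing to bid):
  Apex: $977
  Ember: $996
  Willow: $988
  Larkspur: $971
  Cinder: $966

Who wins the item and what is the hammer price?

Open ascending-bid auction: the price rises until one bidder remains; the winner pays the price at which the last rival dropped out.
Limits ranked: 996 (Ember) > 988 (Willow) > 977 (Apex) > 971 (Larkspur) > 966 (Cinder)
Willow is the last rival to drop out, at $988; Ember remains and wins at that price.

Ember wins at $988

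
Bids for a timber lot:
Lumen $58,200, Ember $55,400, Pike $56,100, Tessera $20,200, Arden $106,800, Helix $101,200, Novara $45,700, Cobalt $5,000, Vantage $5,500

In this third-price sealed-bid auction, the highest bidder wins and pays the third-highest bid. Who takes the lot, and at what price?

Arden pays $58,200

Bids in order: 106,800 (Arden) > 101,200 (Helix) > 58,200 (Lumen) > 56,100 (Pike) > 55,400 (Ember) > 45,700 (Novara) > …
Arden wins; payment is bid #3 in the ranking = $58,200.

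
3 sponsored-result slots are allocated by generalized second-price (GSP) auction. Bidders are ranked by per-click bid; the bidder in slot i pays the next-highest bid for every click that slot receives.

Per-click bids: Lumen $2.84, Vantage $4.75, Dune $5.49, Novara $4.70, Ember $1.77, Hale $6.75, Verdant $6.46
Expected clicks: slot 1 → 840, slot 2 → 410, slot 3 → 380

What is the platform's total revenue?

Ranked by bid: $6.75 (Hale) > $6.46 (Verdant) > $5.49 (Dune) > $4.75 (Vantage) > …
Slot 1: Hale pays $6.46 × 840 = $5426.40
Slot 2: Verdant pays $5.49 × 410 = $2250.90
Slot 3: Dune pays $4.75 × 380 = $1805.00
Total = $9482.30

Total revenue: $9482.30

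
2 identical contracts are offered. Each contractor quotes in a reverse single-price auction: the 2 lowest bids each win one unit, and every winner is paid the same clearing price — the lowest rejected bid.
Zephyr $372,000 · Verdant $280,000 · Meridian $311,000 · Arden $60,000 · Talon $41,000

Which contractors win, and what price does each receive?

Talon, Arden; each is paid $280,000

Sorting: 41,000 (Talon), 60,000 (Arden), 280,000 (Verdant), 311,000 (Meridian), …
Lowest 2: Talon, Arden.
First losing bid is Verdant's $280,000, which sets the uniform price.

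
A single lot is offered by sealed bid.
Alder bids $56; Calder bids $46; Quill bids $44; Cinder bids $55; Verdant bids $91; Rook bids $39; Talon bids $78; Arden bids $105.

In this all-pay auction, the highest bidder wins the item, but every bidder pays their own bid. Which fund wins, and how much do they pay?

Arden pays $105

Bids in order: 105 (Arden) > 91 (Verdant) > 78 (Talon) > 56 (Alder) > 55 (Cinder) > 46 (Calder) > …
Arden is highest and takes the item; every bidder forfeits their bid.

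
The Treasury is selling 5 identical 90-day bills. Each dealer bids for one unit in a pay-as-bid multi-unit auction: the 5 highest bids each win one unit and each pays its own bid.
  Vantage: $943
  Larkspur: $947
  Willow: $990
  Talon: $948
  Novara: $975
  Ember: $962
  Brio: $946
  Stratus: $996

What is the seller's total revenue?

Total revenue: $4,871

Ordering the bids: 996 (Stratus), 990 (Willow), 975 (Novara), 962 (Ember), 948 (Talon), 947 (Larkspur), 946 (Brio), …
Winners (5 units): Stratus, Willow, Novara, Ember, Talon.
Total revenue = 996 + 990 + 975 + 962 + 948 = $4,871.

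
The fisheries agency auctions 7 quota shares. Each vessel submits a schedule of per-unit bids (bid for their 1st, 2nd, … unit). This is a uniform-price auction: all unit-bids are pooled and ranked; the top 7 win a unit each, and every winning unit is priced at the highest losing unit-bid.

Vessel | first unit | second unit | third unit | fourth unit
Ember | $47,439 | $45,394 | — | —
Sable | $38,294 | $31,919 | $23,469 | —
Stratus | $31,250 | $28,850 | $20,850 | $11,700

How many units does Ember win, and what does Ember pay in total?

Pooled unit-bids ranked (top 7): 47,439 (Ember-1), 45,394 (Ember-2), 38,294 (Sable-1), 31,919 (Sable-2), 31,250 (Stratus-1), 28,850 (Stratus-2), 23,469 (Sable-3)
The (k+1)-th unit-bid is $20,850.
Ember wins 2 unit(s) at $20,850 each.

Ember: 2 units, pays $41,700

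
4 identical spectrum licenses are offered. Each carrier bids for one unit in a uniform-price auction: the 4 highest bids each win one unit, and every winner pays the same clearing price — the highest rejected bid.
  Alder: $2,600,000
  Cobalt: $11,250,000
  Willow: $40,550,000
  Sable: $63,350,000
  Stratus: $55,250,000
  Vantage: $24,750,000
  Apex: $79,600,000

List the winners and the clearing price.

Apex, Sable, Stratus, Willow; each pays $24,750,000

Bids ranked high→low: 79,600,000 (Apex), 63,350,000 (Sable), 55,250,000 (Stratus), 40,550,000 (Willow), 24,750,000 (Vantage), 11,250,000 (Cobalt), …
Top 4: Apex, Sable, Stratus, Willow.
First losing bid is Vantage's $24,750,000, which sets the uniform price.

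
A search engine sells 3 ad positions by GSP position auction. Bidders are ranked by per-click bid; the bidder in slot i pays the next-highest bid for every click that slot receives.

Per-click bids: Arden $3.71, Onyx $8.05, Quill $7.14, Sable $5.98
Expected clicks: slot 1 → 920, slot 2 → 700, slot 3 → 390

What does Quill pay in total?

Quill pays $4186.00

Per-click bids in order: $8.05 (Onyx) > $7.14 (Quill) > $5.98 (Sable) > $3.71 (Arden)
Quill holds slot 2 → pays next bid $5.98 × 700 clicks = $4186.00.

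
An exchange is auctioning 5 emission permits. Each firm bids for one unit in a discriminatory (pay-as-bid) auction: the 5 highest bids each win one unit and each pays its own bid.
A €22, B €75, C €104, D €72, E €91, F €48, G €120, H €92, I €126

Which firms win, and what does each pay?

I €126, G €120, C €104, H €92, E €91

Ordering the bids: 126 (I), 120 (G), 104 (C), 92 (H), 91 (E), 75 (B), 72 (D), …
Top 5: I, G, C, H, E.
Each winner pays its own bid: I €126, G €120, C €104, H €92, E €91.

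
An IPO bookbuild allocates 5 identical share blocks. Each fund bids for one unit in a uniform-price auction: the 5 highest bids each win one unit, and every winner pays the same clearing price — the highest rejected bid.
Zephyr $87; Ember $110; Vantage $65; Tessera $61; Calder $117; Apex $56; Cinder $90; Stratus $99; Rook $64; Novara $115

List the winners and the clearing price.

Calder, Novara, Ember, Stratus, Cinder; each pays $87

Bids ranked high→low: 117 (Calder), 115 (Novara), 110 (Ember), 99 (Stratus), 90 (Cinder), 87 (Zephyr), 65 (Vantage), …
Top 5: Calder, Novara, Ember, Stratus, Cinder.
Highest unsuccessful bid: $87 → clearing price.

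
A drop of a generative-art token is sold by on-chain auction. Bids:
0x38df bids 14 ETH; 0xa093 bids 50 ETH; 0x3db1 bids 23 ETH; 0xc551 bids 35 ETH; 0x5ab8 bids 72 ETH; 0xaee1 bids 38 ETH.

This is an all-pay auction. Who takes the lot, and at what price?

Rule: the highest bidder wins the item, but every bidder pays their own bid.
Bids in order: 72 (0x5ab8) > 50 (0xa093) > 38 (0xaee1) > 35 (0xc551) > 23 (0x3db1) > 14 (0x38df)
0x5ab8 is highest and takes the item; every bidder forfeits their bid.

0x5ab8 pays 72 ETH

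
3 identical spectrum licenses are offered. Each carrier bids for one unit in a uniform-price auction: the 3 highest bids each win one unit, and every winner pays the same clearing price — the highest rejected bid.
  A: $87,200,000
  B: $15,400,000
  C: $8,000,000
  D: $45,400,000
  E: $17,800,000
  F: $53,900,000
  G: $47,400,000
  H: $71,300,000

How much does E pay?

Sorting: 87,200,000 (A), 71,300,000 (H), 53,900,000 (F), 47,400,000 (G), 45,400,000 (D), …
Winners (3 units): A, H, F.
Clearing price = highest rejected bid = $47,400,000.
E does not win → pays $0.

E pays $0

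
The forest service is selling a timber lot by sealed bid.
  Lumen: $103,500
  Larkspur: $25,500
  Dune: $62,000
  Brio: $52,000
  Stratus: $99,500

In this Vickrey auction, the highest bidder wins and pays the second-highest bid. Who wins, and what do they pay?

Vickrey auction: the highest bidder wins and pays the second-highest bid.
Bids in order: 103,500 (Lumen) > 99,500 (Stratus) > 62,000 (Dune) > 52,000 (Brio) > 25,500 (Larkspur)
Lumen wins with the highest bid; price is set by the runner-up at $99,500.

Lumen pays $99,500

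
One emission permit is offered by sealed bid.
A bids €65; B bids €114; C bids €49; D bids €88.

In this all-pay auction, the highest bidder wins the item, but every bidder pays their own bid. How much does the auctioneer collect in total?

Total revenue: €316

All-pay auction: the highest bidder wins the item, but every bidder pays their own bid.
Bids in order: 114 (B) > 88 (D) > 65 (A) > 49 (C)
Every bidder forfeits their bid regardless of winning.
Revenue = 65 + 114 + 49 + 88 = €316.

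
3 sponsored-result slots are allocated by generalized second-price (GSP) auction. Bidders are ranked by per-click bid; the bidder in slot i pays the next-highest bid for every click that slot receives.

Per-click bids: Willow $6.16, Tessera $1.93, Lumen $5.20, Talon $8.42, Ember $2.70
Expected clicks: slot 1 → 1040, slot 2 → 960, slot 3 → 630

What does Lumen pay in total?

Lumen pays $1701.00

Ranked by bid: $8.42 (Talon) > $6.16 (Willow) > $5.20 (Lumen) > $2.70 (Ember) > …
Lumen holds slot 3 → pays next bid $2.70 × 630 clicks = $1701.00.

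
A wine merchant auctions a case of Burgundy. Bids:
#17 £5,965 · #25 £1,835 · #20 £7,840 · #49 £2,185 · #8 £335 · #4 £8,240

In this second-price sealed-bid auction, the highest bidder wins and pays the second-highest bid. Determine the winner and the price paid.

Bids ranked: 8,240 (#4) > 7,840 (#20) > 5,965 (#17) > 2,185 (#49) > 1,835 (#25) > 335 (#8)
#4 is highest; pays the second-highest bid, £7,840.

#4 pays £7,840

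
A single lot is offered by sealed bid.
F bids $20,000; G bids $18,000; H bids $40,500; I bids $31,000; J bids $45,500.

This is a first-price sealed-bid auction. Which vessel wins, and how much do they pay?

J pays $45,500

Sorting bids: 45,500 (J) > 40,500 (H) > 31,000 (I) > 20,000 (F) > 18,000 (G)
First-price: J pays what they bid, $45,500.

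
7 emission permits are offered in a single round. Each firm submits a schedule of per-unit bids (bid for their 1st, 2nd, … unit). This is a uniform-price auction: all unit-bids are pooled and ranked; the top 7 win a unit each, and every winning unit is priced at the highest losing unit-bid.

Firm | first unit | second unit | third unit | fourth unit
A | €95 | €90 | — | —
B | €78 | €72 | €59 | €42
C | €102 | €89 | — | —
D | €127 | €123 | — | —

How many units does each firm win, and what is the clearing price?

A 2, B 1, C 2, D 2; clearing price €72

Merging the schedules and taking the best 7: 127 (D-1), 123 (D-2), 102 (C-1), 95 (A-1), 90 (A-2), 89 (C-2), 78 (B-1)
The (k+1)-th unit-bid is €72.
Allocation: A 2, B 1, C 2, D 2.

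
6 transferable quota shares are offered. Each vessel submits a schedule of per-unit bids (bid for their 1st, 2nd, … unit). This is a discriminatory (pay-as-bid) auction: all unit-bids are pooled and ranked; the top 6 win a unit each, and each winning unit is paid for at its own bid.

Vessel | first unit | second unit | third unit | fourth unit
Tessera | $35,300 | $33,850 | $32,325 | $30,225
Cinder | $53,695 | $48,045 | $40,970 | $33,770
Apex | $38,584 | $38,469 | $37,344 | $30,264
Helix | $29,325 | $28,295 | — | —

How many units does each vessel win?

Pooled unit-bids ranked (top 6): 53,695 (Cinder-1), 48,045 (Cinder-2), 40,970 (Cinder-3), 38,584 (Apex-1), 38,469 (Apex-2), 37,344 (Apex-3)
Next rejected bid: $35,300 (not a price — pay-as-bid).
Allocation: Apex 3, Cinder 3.

Apex 3, Cinder 3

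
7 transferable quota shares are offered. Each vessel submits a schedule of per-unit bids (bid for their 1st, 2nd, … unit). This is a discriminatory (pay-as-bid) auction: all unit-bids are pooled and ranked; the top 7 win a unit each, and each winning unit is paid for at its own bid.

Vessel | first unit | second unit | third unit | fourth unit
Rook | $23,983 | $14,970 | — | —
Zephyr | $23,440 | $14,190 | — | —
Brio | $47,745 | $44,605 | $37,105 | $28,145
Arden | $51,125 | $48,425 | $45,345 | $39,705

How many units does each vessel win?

Arden 4, Brio 3

Merging the schedules and taking the best 7: 51,125 (Arden-1), 48,425 (Arden-2), 47,745 (Brio-1), 45,345 (Arden-3), 44,605 (Brio-2), 39,705 (Arden-4), 37,105 (Brio-3)
Next rejected bid: $28,145 (not a price — pay-as-bid).
Allocation: Arden 4, Brio 3.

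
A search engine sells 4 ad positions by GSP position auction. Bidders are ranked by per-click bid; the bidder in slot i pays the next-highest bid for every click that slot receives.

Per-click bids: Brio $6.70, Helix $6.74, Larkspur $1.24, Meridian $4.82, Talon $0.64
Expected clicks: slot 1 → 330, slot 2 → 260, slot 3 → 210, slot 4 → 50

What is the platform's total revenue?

Sorting advertisers: $6.74 (Helix) > $6.70 (Brio) > $4.82 (Meridian) > $1.24 (Larkspur) > $0.64 (Talon)
Slot 1: Helix pays $6.70 × 330 = $2211.00
Slot 2: Brio pays $4.82 × 260 = $1253.20
Slot 3: Meridian pays $1.24 × 210 = $260.40
Slot 4: Larkspur pays $0.64 × 50 = $32.00
Total = $3756.60

Total revenue: $3756.60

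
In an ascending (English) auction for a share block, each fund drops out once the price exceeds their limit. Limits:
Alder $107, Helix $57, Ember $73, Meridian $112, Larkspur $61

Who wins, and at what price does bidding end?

Limits in order: 112 (Meridian) > 107 (Alder) > 73 (Ember) > 61 (Larkspur) > 57 (Helix)
Once the price passes $107, only Meridian is left; the hammer falls at Alder's limit of $107.

Meridian wins at $107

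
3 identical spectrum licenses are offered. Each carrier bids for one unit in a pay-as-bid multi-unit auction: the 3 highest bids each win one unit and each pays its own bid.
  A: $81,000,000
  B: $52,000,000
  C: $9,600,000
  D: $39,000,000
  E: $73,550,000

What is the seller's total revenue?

Bids ranked high→low: 81,000,000 (A), 73,550,000 (E), 52,000,000 (B), 39,000,000 (D), 9,600,000 (C)
Winners (3 units): A, E, B.
Total revenue = 81,000,000 + 73,550,000 + 52,000,000 = $206,550,000.

Total revenue: $206,550,000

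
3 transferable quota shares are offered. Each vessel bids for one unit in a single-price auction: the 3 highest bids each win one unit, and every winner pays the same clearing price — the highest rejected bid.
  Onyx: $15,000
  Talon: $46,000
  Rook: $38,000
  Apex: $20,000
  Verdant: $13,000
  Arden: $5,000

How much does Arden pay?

Bids ranked high→low: 46,000 (Talon), 38,000 (Rook), 20,000 (Apex), 15,000 (Onyx), 13,000 (Verdant), …
Winners (3 units): Talon, Rook, Apex.
Highest unsuccessful bid: $15,000 → clearing price.
Arden does not win → pays $0.

Arden pays $0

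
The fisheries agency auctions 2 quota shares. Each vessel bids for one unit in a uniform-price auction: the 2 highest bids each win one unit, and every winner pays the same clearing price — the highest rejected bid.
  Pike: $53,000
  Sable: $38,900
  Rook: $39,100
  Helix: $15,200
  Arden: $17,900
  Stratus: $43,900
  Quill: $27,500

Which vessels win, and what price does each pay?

Pike, Stratus; each pays $39,100

Bids ranked high→low: 53,000 (Pike), 43,900 (Stratus), 39,100 (Rook), 38,900 (Sable), …
The 2 highest are Pike, Stratus.
Highest unsuccessful bid: $39,100 → clearing price.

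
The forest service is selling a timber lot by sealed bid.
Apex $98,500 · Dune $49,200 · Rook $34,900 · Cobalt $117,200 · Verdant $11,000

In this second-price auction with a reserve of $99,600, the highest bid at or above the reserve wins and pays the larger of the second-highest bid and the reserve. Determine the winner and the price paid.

Rule: the highest bid at or above the reserve wins and pays the larger of the second-highest bid and the reserve.
Sorting bids: 117,200 (Cobalt) > 98,500 (Apex) > 49,200 (Dune) > 34,900 (Rook) > 11,000 (Verdant)
Cobalt has the top bid at or above the reserve ($117,200).
max(second-highest $98,500, reserve $99,600) = $99,600.

Cobalt pays $99,600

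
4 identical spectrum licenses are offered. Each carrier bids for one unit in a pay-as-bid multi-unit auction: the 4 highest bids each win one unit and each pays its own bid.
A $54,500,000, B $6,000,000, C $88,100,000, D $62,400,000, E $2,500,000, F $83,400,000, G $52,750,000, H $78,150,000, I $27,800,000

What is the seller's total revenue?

Sorting: 88,100,000 (C), 83,400,000 (F), 78,150,000 (H), 62,400,000 (D), 54,500,000 (A), 52,750,000 (G), …
The 4 highest are C, F, H, D.
Total revenue = 88,100,000 + 83,400,000 + 78,150,000 + 62,400,000 = $312,050,000.

Total revenue: $312,050,000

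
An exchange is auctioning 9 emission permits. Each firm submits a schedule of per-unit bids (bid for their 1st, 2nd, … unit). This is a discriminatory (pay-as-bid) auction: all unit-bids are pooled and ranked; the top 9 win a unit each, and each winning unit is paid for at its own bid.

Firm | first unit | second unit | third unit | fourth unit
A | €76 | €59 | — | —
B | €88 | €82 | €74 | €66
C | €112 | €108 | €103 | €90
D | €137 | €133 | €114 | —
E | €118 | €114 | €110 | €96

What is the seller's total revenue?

Total revenue: €1,049

Merging the schedules and taking the best 9: 137 (D-1), 133 (D-2), 118 (E-1), 114 (D-3), 114 (E-2), 112 (C-1), 110 (E-3), 108 (C-2), 103 (C-3)
Next rejected bid: €96 (not a price — pay-as-bid).
Each winning unit pays its own bid.
Revenue = 137 + 133 + 118 + 114 + 114 + 112 + 110 + 108 + 103 = €1,049.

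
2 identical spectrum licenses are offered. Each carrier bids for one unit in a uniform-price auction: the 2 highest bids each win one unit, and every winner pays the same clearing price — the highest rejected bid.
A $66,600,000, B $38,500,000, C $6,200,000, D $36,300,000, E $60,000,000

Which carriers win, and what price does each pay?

Sorting: 66,600,000 (A), 60,000,000 (E), 38,500,000 (B), 36,300,000 (D), …
Winners (2 units): A, E.
Highest unsuccessful bid: $38,500,000 → clearing price.

A, E; each pays $38,500,000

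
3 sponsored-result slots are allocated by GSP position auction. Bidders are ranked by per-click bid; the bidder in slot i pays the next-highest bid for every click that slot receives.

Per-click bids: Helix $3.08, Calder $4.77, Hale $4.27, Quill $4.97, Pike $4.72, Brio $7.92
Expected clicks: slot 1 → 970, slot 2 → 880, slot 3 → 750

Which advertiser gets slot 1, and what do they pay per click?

Sorting advertisers: $7.92 (Brio) > $4.97 (Quill) > $4.77 (Calder) > $4.72 (Pike) > …
Slot 1 goes to the first-ranked bidder, Brio, who pays the next bid down: $4.97/click.

Brio; $4.97 per click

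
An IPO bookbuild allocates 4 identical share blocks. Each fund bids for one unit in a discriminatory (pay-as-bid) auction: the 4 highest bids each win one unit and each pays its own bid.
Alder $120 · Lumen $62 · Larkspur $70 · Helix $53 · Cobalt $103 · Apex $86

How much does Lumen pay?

Lumen pays $0

Sorting: 120 (Alder), 103 (Cobalt), 86 (Apex), 70 (Larkspur), 62 (Lumen), 53 (Helix)
The 4 highest are Alder, Cobalt, Apex, Larkspur.
Lumen does not win → $0.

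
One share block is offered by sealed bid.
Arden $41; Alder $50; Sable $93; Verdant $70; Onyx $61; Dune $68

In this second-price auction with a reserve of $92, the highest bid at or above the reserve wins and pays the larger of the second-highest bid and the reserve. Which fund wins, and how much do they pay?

Sable pays $92

Bids in order: 93 (Sable) > 70 (Verdant) > 68 (Dune) > 61 (Onyx) > 50 (Alder) > 41 (Arden)
Highest eligible bid: Sable at $93.
max(second-highest $70, reserve $92) = $92.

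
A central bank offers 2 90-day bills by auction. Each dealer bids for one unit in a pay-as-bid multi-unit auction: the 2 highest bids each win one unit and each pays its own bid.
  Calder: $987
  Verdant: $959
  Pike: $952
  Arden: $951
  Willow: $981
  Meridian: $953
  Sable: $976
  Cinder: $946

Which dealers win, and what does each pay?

Sorting: 987 (Calder), 981 (Willow), 976 (Sable), 959 (Verdant), …
Top 2: Calder, Willow.
Each winner pays its own bid: Calder $987, Willow $981.

Calder $987, Willow $981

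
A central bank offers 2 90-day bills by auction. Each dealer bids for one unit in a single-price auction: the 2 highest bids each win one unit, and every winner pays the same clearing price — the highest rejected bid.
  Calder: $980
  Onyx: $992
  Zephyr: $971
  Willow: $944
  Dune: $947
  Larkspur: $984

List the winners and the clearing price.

Bids ranked high→low: 992 (Onyx), 984 (Larkspur), 980 (Calder), 971 (Zephyr), …
Top 2: Onyx, Larkspur.
Clearing price = highest rejected bid = $980.

Onyx, Larkspur; each pays $980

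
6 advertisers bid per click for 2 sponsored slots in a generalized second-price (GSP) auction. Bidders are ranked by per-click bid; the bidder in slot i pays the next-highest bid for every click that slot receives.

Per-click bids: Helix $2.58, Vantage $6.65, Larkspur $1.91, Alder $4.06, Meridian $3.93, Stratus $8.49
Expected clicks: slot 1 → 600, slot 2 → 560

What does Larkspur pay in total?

Larkspur pays $0.00

Sorting advertisers: $8.49 (Stratus) > $6.65 (Vantage) > $4.06 (Alder) > …
Larkspur ranks below slot 2 → no slot, pays nothing.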